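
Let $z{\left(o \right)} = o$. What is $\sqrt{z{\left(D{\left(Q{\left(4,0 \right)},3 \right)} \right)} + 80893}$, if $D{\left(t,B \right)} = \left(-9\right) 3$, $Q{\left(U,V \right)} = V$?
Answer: $\sqrt{80866} \approx 284.37$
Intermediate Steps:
$D{\left(t,B \right)} = -27$
$\sqrt{z{\left(D{\left(Q{\left(4,0 \right)},3 \right)} \right)} + 80893} = \sqrt{-27 + 80893} = \sqrt{80866}$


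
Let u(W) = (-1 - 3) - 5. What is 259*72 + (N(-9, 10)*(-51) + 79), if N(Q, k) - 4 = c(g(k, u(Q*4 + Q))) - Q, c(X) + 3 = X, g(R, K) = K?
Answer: 18676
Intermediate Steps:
u(W) = -9 (u(W) = -4 - 5 = -9)
c(X) = -3 + X
N(Q, k) = -8 - Q (N(Q, k) = 4 + ((-3 - 9) - Q) = 4 + (-12 - Q) = -8 - Q)
259*72 + (N(-9, 10)*(-51) + 79) = 259*72 + ((-8 - 1*(-9))*(-51) + 79) = 18648 + ((-8 + 9)*(-51) + 79) = 18648 + (1*(-51) + 79) = 18648 + (-51 + 79) = 18648 + 28 = 18676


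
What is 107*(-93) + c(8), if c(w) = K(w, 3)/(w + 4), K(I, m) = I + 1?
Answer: -39801/4 ≈ -9950.3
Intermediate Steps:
K(I, m) = 1 + I
c(w) = (1 + w)/(4 + w) (c(w) = (1 + w)/(w + 4) = (1 + w)/(4 + w))
107*(-93) + c(8) = 107*(-93) + (1 + 8)/(4 + 8) = -9951 + 9/12 = -9951 + (1/12)*9 = -9951 + 3/4 = -39801/4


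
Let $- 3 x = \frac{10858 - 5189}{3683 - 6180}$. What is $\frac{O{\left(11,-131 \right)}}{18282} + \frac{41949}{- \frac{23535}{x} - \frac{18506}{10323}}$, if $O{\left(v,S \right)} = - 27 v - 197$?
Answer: $- \frac{22889804808941326}{16637139956250429} \approx -1.3758$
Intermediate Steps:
$O{\left(v,S \right)} = -197 - 27 v$
$x = \frac{5669}{7491}$ ($x = - \frac{\left(10858 - 5189\right) \frac{1}{3683 - 6180}}{3} = - \frac{5669 \frac{1}{-2497}}{3} = - \frac{5669 \left(- \frac{1}{2497}\right)}{3} = \left(- \frac{1}{3}\right) \left(- \frac{5669}{2497}\right) = \frac{5669}{7491} \approx 0.75677$)
$\frac{O{\left(11,-131 \right)}}{18282} + \frac{41949}{- \frac{23535}{x} - \frac{18506}{10323}} = \frac{-197 - 297}{18282} + \frac{41949}{- \frac{23535}{\frac{5669}{7491}} - \frac{18506}{10323}} = \left(-197 - 297\right) \frac{1}{18282} + \frac{41949}{\left(-23535\right) \frac{7491}{5669} - \frac{18506}{10323}} = \left(-494\right) \frac{1}{18282} + \frac{41949}{- \frac{176300685}{5669} - \frac{18506}{10323}} = - \frac{247}{9141} + \frac{41949}{- \frac{1820056881769}{58521087}} = - \frac{247}{9141} + 41949 \left(- \frac{58521087}{1820056881769}\right) = - \frac{247}{9141} - \frac{2454901078563}{1820056881769} = - \frac{22889804808941326}{16637139956250429}$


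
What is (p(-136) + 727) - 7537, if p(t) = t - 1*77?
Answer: -7023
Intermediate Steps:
p(t) = -77 + t (p(t) = t - 77 = -77 + t)
(p(-136) + 727) - 7537 = ((-77 - 136) + 727) - 7537 = (-213 + 727) - 7537 = 514 - 7537 = -7023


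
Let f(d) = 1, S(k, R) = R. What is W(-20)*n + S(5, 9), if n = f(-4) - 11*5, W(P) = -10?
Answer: 549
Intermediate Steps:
n = -54 (n = 1 - 11*5 = 1 - 55 = -54)
W(-20)*n + S(5, 9) = -10*(-54) + 9 = 540 + 9 = 549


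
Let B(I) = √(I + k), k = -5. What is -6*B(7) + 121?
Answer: 121 - 6*√2 ≈ 112.51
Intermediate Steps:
B(I) = √(-5 + I) (B(I) = √(I - 5) = √(-5 + I))
-6*B(7) + 121 = -6*√(-5 + 7) + 121 = -6*√2 + 121 = 121 - 6*√2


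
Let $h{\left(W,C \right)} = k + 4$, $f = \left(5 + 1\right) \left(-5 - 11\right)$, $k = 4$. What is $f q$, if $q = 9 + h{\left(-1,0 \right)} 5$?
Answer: $-4704$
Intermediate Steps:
$f = -96$ ($f = 6 \left(-16\right) = -96$)
$h{\left(W,C \right)} = 8$ ($h{\left(W,C \right)} = 4 + 4 = 8$)
$q = 49$ ($q = 9 + 8 \cdot 5 = 9 + 40 = 49$)
$f q = \left(-96\right) 49 = -4704$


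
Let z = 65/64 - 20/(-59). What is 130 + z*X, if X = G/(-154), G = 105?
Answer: 974785/7552 ≈ 129.08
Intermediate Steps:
z = 5115/3776 (z = 65*(1/64) - 20*(-1/59) = 65/64 + 20/59 = 5115/3776 ≈ 1.3546)
X = -15/22 (X = 105/(-154) = 105*(-1/154) = -15/22 ≈ -0.68182)
130 + z*X = 130 + (5115/3776)*(-15/22) = 130 - 6975/7552 = 974785/7552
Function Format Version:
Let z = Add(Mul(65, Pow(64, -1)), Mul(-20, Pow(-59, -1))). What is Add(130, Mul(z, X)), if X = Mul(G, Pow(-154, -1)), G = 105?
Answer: Rational(974785, 7552) ≈ 129.08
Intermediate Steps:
z = Rational(5115, 3776) (z = Add(Mul(65, Rational(1, 64)), Mul(-20, Rational(-1, 59))) = Add(Rational(65, 64), Rational(20, 59)) = Rational(5115, 3776) ≈ 1.3546)
X = Rational(-15, 22) (X = Mul(105, Pow(-154, -1)) = Mul(105, Rational(-1, 154)) = Rational(-15, 22) ≈ -0.68182)
Add(130, Mul(z, X)) = Add(130, Mul(Rational(5115, 3776), Rational(-15, 22))) = Add(130, Rational(-6975, 7552)) = Rational(974785, 7552)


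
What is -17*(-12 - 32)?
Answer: 748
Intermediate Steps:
-17*(-12 - 32) = -17*(-44) = 748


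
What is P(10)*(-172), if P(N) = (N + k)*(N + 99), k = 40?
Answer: -937400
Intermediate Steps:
P(N) = (40 + N)*(99 + N) (P(N) = (N + 40)*(N + 99) = (40 + N)*(99 + N))
P(10)*(-172) = (3960 + 10**2 + 139*10)*(-172) = (3960 + 100 + 1390)*(-172) = 5450*(-172) = -937400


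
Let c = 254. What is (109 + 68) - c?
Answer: -77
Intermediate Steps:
(109 + 68) - c = (109 + 68) - 1*254 = 177 - 254 = -77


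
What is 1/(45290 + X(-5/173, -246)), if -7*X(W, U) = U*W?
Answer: 1211/54844960 ≈ 2.2080e-5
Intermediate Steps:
X(W, U) = -U*W/7
1/(45290 + X(-5/173, -246)) = 1/(45290 - ⅐*(-246)*(-5/173)) = 1/(45290 - 1230/1211) = 1/(54844960/1211) = 1211/54844960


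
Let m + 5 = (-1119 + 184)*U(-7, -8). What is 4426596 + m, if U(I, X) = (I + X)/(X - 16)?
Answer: 35408053/8 ≈ 4.4260e+6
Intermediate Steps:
U(I, X) = (I + X)/(-16 + X)
m = -4715/8 (m = -5 + (-1119 + 184)*((-7 - 8)/(-16 - 8)) = -5 - 935*(-15)/(-24) = -5 - (-935)*(-15)/24 = -5 - 935*5/8 = -5 - 4675/8 = -4715/8 ≈ -589.38)
4426596 + m = 4426596 - 4715/8 = 35408053/8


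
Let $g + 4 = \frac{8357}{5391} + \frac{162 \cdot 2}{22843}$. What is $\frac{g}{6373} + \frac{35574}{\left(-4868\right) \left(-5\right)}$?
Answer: $\frac{13955825037268873}{9551178647778330} \approx 1.4612$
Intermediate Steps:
$g = - \frac{299940817}{123146613}$ ($g = -4 + \left(\frac{8357}{5391} + \frac{162 \cdot 2}{22843}\right) = -4 + \left(8357 \cdot \frac{1}{5391} + 324 \cdot \frac{1}{22843}\right) = -4 + \left(\frac{8357}{5391} + \frac{324}{22843}\right) = -4 + \frac{192645635}{123146613} = - \frac{299940817}{123146613} \approx -2.4356$)
$\frac{g}{6373} + \frac{35574}{\left(-4868\right) \left(-5\right)} = - \frac{299940817}{123146613 \cdot 6373} + \frac{35574}{\left(-4868\right) \left(-5\right)} = \left(- \frac{299940817}{123146613}\right) \frac{1}{6373} + \frac{35574}{24340} = - \frac{299940817}{784813364649} + 35574 \cdot \frac{1}{24340} = - \frac{299940817}{784813364649} + \frac{17787}{12170} = \frac{13955825037268873}{9551178647778330}$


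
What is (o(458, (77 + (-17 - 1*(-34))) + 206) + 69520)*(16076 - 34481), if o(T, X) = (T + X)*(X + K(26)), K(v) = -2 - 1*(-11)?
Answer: -5590371510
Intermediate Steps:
K(v) = 9 (K(v) = -2 + 11 = 9)
o(T, X) = (9 + X)*(T + X) (o(T, X) = (T + X)*(X + 9) = (T + X)*(9 + X) = (9 + X)*(T + X))
(o(458, (77 + (-17 - 1*(-34))) + 206) + 69520)*(16076 - 34481) = ((((77 + (-17 - 1*(-34))) + 206)² + 9*458 + 9*((77 + (-17 - 1*(-34))) + 206) + 458*((77 + (-17 - 1*(-34))) + 206)) + 69520)*(16076 - 34481) = ((((77 + (-17 + 34)) + 206)² + 4122 + 9*((77 + (-17 + 34)) + 206) + 458*((77 + (-17 + 34)) + 206)) + 69520)*(-18405) = ((((77 + 17) + 206)² + 4122 + 9*((77 + 17) + 206) + 458*((77 + 17) + 206)) + 69520)*(-18405) = (((94 + 206)² + 4122 + 9*(94 + 206) + 458*(94 + 206)) + 69520)*(-18405) = ((300² + 4122 + 9*300 + 458*300) + 69520)*(-18405) = ((90000 + 4122 + 2700 + 137400) + 69520)*(-18405) = (234222 + 69520)*(-18405) = 303742*(-18405) = -5590371510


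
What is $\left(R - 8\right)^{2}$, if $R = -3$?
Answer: $121$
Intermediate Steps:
$\left(R - 8\right)^{2} = \left(-3 - 8\right)^{2} = \left(-11\right)^{2} = 121$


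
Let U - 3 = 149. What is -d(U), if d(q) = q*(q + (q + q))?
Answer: -69312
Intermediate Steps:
U = 152 (U = 3 + 149 = 152)
d(q) = 3*q² (d(q) = q*(q + 2*q) = q*(3*q) = 3*q²)
-d(U) = -3*152² = -3*23104 = -1*69312 = -69312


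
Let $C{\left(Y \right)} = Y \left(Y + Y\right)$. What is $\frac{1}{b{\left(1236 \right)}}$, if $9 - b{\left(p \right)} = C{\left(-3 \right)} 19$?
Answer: $- \frac{1}{333} \approx -0.003003$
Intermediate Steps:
$C{\left(Y \right)} = 2 Y^{2}$ ($C{\left(Y \right)} = Y 2 Y = 2 Y^{2}$)
$b{\left(p \right)} = -333$ ($b{\left(p \right)} = 9 - 2 \left(-3\right)^{2} \cdot 19 = 9 - 2 \cdot 9 \cdot 19 = 9 - 18 \cdot 19 = 9 - 342 = -333$)
$\frac{1}{b{\left(1236 \right)}} = \frac{1}{-333} = - \frac{1}{333}$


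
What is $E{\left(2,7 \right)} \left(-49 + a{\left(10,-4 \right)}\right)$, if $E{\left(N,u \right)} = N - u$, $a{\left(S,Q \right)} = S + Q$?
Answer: $215$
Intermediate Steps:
$a{\left(S,Q \right)} = Q + S$
$E{\left(2,7 \right)} \left(-49 + a{\left(10,-4 \right)}\right) = \left(2 - 7\right) \left(-49 + \left(-4 + 10\right)\right) = \left(2 - 7\right) \left(-49 + 6\right) = \left(-5\right) \left(-43\right) = 215$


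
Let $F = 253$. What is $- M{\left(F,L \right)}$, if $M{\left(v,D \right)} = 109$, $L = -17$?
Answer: $-109$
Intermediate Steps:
$- M{\left(F,L \right)} = \left(-1\right) 109 = -109$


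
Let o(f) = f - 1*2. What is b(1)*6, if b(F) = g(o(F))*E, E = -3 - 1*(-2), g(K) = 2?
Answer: -12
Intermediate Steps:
o(f) = -2 + f (o(f) = f - 2 = -2 + f)
E = -1 (E = -3 + 2 = -1)
b(F) = -2 (b(F) = 2*(-1) = -2)
b(1)*6 = -2*6 = -12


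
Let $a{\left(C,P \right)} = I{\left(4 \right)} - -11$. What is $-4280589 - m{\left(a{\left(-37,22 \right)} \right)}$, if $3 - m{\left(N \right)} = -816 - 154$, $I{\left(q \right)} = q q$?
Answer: $-4281562$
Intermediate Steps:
$I{\left(q \right)} = q^{2}$
$a{\left(C,P \right)} = 27$ ($a{\left(C,P \right)} = 4^{2} - -11 = 16 + 11 = 27$)
$m{\left(N \right)} = 973$ ($m{\left(N \right)} = 3 - \left(-816 - 154\right) = 3 - -970 = 3 + 970 = 973$)
$-4280589 - m{\left(a{\left(-37,22 \right)} \right)} = -4280589 - 973 = -4281562$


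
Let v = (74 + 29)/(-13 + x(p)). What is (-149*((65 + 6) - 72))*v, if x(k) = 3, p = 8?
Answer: -15347/10 ≈ -1534.7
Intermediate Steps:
v = -103/10 (v = (74 + 29)/(-13 + 3) = 103/(-10) = 103*(-1/10) = -103/10 ≈ -10.300)
(-149*((65 + 6) - 72))*v = -149*((65 + 6) - 72)*(-103/10) = -149*(71 - 72)*(-103/10) = -149*(-1)*(-103/10) = 149*(-103/10) = -15347/10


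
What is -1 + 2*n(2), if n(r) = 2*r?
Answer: 7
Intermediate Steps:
-1 + 2*n(2) = -1 + 2*(2*2) = -1 + 2*4 = -1 + 8 = 7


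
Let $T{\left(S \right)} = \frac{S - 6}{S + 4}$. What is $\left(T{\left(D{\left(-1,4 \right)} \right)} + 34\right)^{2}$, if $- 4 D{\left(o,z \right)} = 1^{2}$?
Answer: $\frac{9409}{9} \approx 1045.4$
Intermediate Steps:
$D{\left(o,z \right)} = - \frac{1}{4}$ ($D{\left(o,z \right)} = - \frac{1^{2}}{4} = \left(- \frac{1}{4}\right) 1 = - \frac{1}{4}$)
$T{\left(S \right)} = \frac{-6 + S}{4 + S}$
$\left(T{\left(D{\left(-1,4 \right)} \right)} + 34\right)^{2} = \left(\frac{-6 - \frac{1}{4}}{4 - \frac{1}{4}} + 34\right)^{2} = \left(\frac{1}{\frac{15}{4}} \left(- \frac{25}{4}\right) + 34\right)^{2} = \left(\frac{4}{15} \left(- \frac{25}{4}\right) + 34\right)^{2} = \left(- \frac{5}{3} + 34\right)^{2} = \left(\frac{97}{3}\right)^{2} = \frac{9409}{9}$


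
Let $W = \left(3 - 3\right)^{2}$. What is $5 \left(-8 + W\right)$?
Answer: $-40$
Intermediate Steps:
$W = 0$ ($W = 0^{2} = 0$)
$5 \left(-8 + W\right) = 5 \left(-8 + 0\right) = 5 \left(-8\right) = -40$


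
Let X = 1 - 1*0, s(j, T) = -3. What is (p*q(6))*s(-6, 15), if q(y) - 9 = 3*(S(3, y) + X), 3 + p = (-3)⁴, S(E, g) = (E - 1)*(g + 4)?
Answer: -16848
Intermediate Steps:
X = 1 (X = 1 + 0 = 1)
S(E, g) = (-1 + E)*(4 + g)
p = 78 (p = -3 + (-3)⁴ = -3 + 81 = 78)
q(y) = 36 + 6*y (q(y) = 9 + 3*((-4 - y + 4*3 + 3*y) + 1) = 9 + 3*((-4 - y + 12 + 3*y) + 1) = 9 + 3*((8 + 2*y) + 1) = 9 + 3*(9 + 2*y) = 9 + (27 + 6*y) = 36 + 6*y)
(p*q(6))*s(-6, 15) = (78*(36 + 6*6))*(-3) = (78*(36 + 36))*(-3) = (78*72)*(-3) = 5616*(-3) = -16848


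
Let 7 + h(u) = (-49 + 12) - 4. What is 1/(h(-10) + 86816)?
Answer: 1/86768 ≈ 1.1525e-5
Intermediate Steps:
h(u) = -48 (h(u) = -7 + ((-49 + 12) - 4) = -7 + (-37 - 4) = -7 - 41 = -48)
1/(h(-10) + 86816) = 1/(-48 + 86816) = 1/86768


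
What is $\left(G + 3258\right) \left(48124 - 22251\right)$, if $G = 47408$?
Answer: $1310881418$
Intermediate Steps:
$\left(G + 3258\right) \left(48124 - 22251\right) = \left(47408 + 3258\right) \left(48124 - 22251\right) = 50666 \cdot 25873 = 1310881418$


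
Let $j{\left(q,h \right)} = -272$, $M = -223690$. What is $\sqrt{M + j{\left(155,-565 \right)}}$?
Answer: $i \sqrt{223962} \approx 473.25 i$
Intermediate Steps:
$\sqrt{M + j{\left(155,-565 \right)}} = \sqrt{-223690 - 272} = \sqrt{-223962} = i \sqrt{223962}$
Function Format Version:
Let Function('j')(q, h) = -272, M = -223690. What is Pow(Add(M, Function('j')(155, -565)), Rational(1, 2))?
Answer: Mul(I, Pow(223962, Rational(1, 2))) ≈ Mul(473.25, I)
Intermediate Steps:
Pow(Add(M, Function('j')(155, -565)), Rational(1, 2)) = Pow(Add(-223690, -272), Rational(1, 2)) = Pow(-223962, Rational(1, 2)) = Mul(I, Pow(223962, Rational(1, 2)))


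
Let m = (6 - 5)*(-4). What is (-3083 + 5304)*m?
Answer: -8884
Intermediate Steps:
m = -4 (m = 1*(-4) = -4)
(-3083 + 5304)*m = (-3083 + 5304)*(-4) = 2221*(-4) = -8884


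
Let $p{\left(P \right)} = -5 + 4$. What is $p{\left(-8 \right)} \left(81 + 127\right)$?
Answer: $-208$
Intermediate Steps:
$p{\left(P \right)} = -1$
$p{\left(-8 \right)} \left(81 + 127\right) = - (81 + 127) = \left(-1\right) 208 = -208$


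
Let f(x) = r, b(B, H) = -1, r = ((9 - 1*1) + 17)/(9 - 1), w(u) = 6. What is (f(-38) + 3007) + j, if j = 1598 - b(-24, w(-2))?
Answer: 36873/8 ≈ 4609.1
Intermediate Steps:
r = 25/8 (r = ((9 - 1) + 17)/8 = (8 + 17)*(1/8) = 25*(1/8) = 25/8 ≈ 3.1250)
f(x) = 25/8
j = 1599 (j = 1598 - 1*(-1) = 1598 + 1 = 1599)
(f(-38) + 3007) + j = (25/8 + 3007) + 1599 = 24081/8 + 1599 = 36873/8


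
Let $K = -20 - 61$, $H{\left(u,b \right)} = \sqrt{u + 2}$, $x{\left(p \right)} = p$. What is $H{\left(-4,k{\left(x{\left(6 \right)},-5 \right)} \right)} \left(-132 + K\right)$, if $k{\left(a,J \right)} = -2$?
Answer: $- 213 i \sqrt{2} \approx - 301.23 i$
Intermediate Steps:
$H{\left(u,b \right)} = \sqrt{2 + u}$
$K = -81$ ($K = -20 - 61 = -81$)
$H{\left(-4,k{\left(x{\left(6 \right)},-5 \right)} \right)} \left(-132 + K\right) = \sqrt{2 - 4} \left(-132 - 81\right) = \sqrt{-2} \left(-213\right) = i \sqrt{2} \left(-213\right) = - 213 i \sqrt{2}$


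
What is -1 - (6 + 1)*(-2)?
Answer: 13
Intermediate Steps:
-1 - (6 + 1)*(-2) = -1 - 1*7*(-2) = -1 - 7*(-2) = -1 + 14 = 13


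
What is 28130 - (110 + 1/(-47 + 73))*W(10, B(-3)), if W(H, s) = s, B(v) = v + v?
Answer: 374273/13 ≈ 28790.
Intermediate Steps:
B(v) = 2*v
28130 - (110 + 1/(-47 + 73))*W(10, B(-3)) = 28130 - (110 + 1/(-47 + 73))*2*(-3) = 28130 - (110 + 1/26)*(-6) = 28130 - 2861*(-6)/26 = 28130 - 1*(-8583/13) = 28130 + 8583/13 = 374273/13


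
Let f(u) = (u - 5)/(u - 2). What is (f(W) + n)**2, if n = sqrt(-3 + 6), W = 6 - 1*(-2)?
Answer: 13/4 + sqrt(3) ≈ 4.9820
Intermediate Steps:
W = 8 (W = 6 + 2 = 8)
f(u) = (-5 + u)/(-2 + u)
n = sqrt(3) ≈ 1.7320
(f(W) + n)**2 = ((-5 + 8)/(-2 + 8) + sqrt(3))**2 = (3/6 + sqrt(3))**2 = ((1/6)*3 + sqrt(3))**2 = (1/2 + sqrt(3))**2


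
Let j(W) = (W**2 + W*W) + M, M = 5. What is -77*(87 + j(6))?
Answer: -12628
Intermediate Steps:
j(W) = 5 + 2*W**2 (j(W) = (W**2 + W*W) + 5 = (W**2 + W**2) + 5 = 2*W**2 + 5 = 5 + 2*W**2)
-77*(87 + j(6)) = -77*(87 + (5 + 2*6**2)) = -77*(87 + (5 + 2*36)) = -77*(87 + (5 + 72)) = -77*(87 + 77) = -77*164 = -12628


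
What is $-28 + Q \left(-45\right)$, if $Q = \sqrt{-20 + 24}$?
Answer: $-118$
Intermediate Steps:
$Q = 2$ ($Q = \sqrt{4} = 2$)
$-28 + Q \left(-45\right) = -28 + 2 \left(-45\right) = -28 - 90 = -118$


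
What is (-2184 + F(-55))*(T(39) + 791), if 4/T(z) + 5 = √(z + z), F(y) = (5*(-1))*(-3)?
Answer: -90974367/53 - 8676*√78/53 ≈ -1.7179e+6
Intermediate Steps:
F(y) = 15 (F(y) = -5*(-3) = 15)
T(z) = 4/(-5 + √2*√z) (T(z) = 4/(-5 + √(z + z)) = 4/(-5 + √(2*z)) = 4/(-5 + √2*√z))
(-2184 + F(-55))*(T(39) + 791) = (-2184 + 15)*(4/(-5 + √2*√39) + 791) = -2169*(4/(-5 + √78) + 791) = -2169*(791 + 4/(-5 + √78)) = -1715679 - 8676/(-5 + √78)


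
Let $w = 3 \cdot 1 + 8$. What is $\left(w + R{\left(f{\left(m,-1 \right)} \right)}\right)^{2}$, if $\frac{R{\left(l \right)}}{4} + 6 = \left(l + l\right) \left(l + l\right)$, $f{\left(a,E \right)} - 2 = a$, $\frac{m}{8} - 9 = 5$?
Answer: $43231973929$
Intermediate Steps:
$m = 112$ ($m = 72 + 8 \cdot 5 = 72 + 40 = 112$)
$f{\left(a,E \right)} = 2 + a$
$R{\left(l \right)} = -24 + 16 l^{2}$ ($R{\left(l \right)} = -24 + 4 \left(l + l\right) \left(l + l\right) = -24 + 4 \cdot 2 l 2 l = -24 + 4 \cdot 4 l^{2} = -24 + 16 l^{2}$)
$w = 11$ ($w = 3 + 8 = 11$)
$\left(w + R{\left(f{\left(m,-1 \right)} \right)}\right)^{2} = \left(11 - \left(24 - 16 \left(2 + 112\right)^{2}\right)\right)^{2} = \left(11 - \left(24 - 16 \cdot 114^{2}\right)\right)^{2} = \left(11 + \left(-24 + 16 \cdot 12996\right)\right)^{2} = \left(11 + \left(-24 + 207936\right)\right)^{2} = \left(11 + 207912\right)^{2} = 207923^{2} = 43231973929$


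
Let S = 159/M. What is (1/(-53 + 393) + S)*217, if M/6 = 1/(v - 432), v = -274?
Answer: -1380349803/340 ≈ -4.0599e+6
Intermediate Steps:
M = -3/353 (M = 6/(-274 - 432) = 6/(-706) = 6*(-1/706) = -3/353 ≈ -0.0084986)
S = -18709 (S = 159/(-3/353) = 159*(-353/3) = -18709)
(1/(-53 + 393) + S)*217 = (1/(-53 + 393) - 18709)*217 = (1/340 - 18709)*217 = -6361059/340*217 = -1380349803/340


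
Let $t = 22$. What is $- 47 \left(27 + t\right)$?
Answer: $-2303$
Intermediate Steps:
$- 47 \left(27 + t\right) = - 47 \left(27 + 22\right) = \left(-47\right) 49 = -2303$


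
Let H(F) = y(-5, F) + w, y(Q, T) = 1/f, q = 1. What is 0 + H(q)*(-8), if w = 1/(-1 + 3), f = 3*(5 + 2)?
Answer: -92/21 ≈ -4.3810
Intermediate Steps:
f = 21 (f = 3*7 = 21)
y(Q, T) = 1/21
w = ½ (w = 1/2 = ½ ≈ 0.50000)
H(F) = 23/42 (H(F) = 1/21 + ½ = 23/42)
0 + H(q)*(-8) = 0 + (23/42)*(-8) = 0 - 92/21 = -92/21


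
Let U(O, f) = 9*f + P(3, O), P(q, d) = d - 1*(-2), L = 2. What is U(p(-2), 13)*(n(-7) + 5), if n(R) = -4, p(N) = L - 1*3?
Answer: 118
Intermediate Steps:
P(q, d) = 2 + d (P(q, d) = d + 2 = 2 + d)
p(N) = -1 (p(N) = 2 - 1*3 = 2 - 3 = -1)
U(O, f) = 2 + O + 9*f (U(O, f) = 9*f + (2 + O) = 2 + O + 9*f)
U(p(-2), 13)*(n(-7) + 5) = (2 - 1 + 9*13)*(-4 + 5) = (2 - 1 + 117)*1 = 118*1 = 118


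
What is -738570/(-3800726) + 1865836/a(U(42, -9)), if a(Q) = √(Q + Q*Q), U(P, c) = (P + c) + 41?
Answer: 369285/1900363 + 25214*√222/15 ≈ 25046.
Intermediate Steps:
U(P, c) = 41 + P + c
a(Q) = √(Q + Q²)
-738570/(-3800726) + 1865836/a(U(42, -9)) = -738570/(-3800726) + 1865836/(√((41 + 42 - 9)*(1 + (41 + 42 - 9)))) = -738570*(-1/3800726) + 1865836/(√(74*(1 + 74))) = 369285/1900363 + 1865836/(√(74*75)) = 369285/1900363 + 1865836/(√5550) = 369285/1900363 + 1865836/((5*√222)) = 369285/1900363 + 1865836*(√222/1110) = 369285/1900363 + 25214*√222/15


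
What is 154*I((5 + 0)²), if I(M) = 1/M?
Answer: 154/25 ≈ 6.1600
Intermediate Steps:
154*I((5 + 0)²) = 154/((5 + 0)²) = 154/(5²) = 154/25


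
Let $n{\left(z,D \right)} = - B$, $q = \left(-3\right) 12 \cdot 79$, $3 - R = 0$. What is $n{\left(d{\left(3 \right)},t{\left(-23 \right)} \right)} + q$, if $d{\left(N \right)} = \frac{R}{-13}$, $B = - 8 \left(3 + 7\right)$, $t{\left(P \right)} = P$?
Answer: $-2764$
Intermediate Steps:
$R = 3$ ($R = 3 - 0 = 3 + 0 = 3$)
$q = -2844$ ($q = \left(-36\right) 79 = -2844$)
$B = -80$ ($B = \left(-8\right) 10 = -80$)
$d{\left(N \right)} = - \frac{3}{13}$ ($d{\left(N \right)} = \frac{3}{-13} = 3 \left(- \frac{1}{13}\right) = - \frac{3}{13}$)
$n{\left(z,D \right)} = 80$ ($n{\left(z,D \right)} = \left(-1\right) \left(-80\right) = 80$)
$n{\left(d{\left(3 \right)},t{\left(-23 \right)} \right)} + q = 80 - 2844 = -2764$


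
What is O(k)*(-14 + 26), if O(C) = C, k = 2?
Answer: 24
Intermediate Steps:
O(k)*(-14 + 26) = 2*(-14 + 26) = 2*12 = 24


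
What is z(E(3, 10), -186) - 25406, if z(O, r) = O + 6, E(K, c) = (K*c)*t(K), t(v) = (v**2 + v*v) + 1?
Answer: -24830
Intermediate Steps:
t(v) = 1 + 2*v**2 (t(v) = (v**2 + v**2) + 1 = 2*v**2 + 1 = 1 + 2*v**2)
E(K, c) = K*c*(1 + 2*K**2) (E(K, c) = (K*c)*(1 + 2*K**2) = K*c*(1 + 2*K**2))
z(O, r) = 6 + O
z(E(3, 10), -186) - 25406 = (6 + 3*10*(1 + 2*3**2)) - 25406 = (6 + 3*10*(1 + 2*9)) - 25406 = (6 + 3*10*(1 + 18)) - 25406 = (6 + 3*10*19) - 25406 = (6 + 570) - 25406 = 576 - 25406 = -24830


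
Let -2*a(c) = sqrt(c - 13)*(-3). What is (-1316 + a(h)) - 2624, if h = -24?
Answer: -3940 + 3*I*sqrt(37)/2 ≈ -3940.0 + 9.1241*I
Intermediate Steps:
a(c) = 3*sqrt(-13 + c)/2 (a(c) = -sqrt(c - 13)*(-3)/2 = -sqrt(-13 + c)*(-3)/2 = -(-3)*sqrt(-13 + c)/2 = 3*sqrt(-13 + c)/2)
(-1316 + a(h)) - 2624 = (-1316 + 3*sqrt(-13 - 24)/2) - 2624 = (-1316 + 3*sqrt(-37)/2) - 2624 = (-1316 + 3*(I*sqrt(37))/2) - 2624 = (-1316 + 3*I*sqrt(37)/2) - 2624 = -3940 + 3*I*sqrt(37)/2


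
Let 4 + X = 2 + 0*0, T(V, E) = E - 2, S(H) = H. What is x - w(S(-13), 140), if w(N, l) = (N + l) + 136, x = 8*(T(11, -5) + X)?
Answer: -335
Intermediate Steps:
T(V, E) = -2 + E
X = -2 (X = -4 + (2 + 0*0) = -4 + (2 + 0) = -4 + 2 = -2)
x = -72 (x = 8*((-2 - 5) - 2) = 8*(-7 - 2) = 8*(-9) = -72)
w(N, l) = 136 + N + l
x - w(S(-13), 140) = -72 - (136 - 13 + 140) = -72 - 1*263 = -72 - 263 = -335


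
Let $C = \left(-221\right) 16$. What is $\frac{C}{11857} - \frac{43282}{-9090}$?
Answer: $\frac{240526217}{53890065} \approx 4.4633$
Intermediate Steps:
$C = -3536$
$\frac{C}{11857} - \frac{43282}{-9090} = - \frac{3536}{11857} - \frac{43282}{-9090} = \left(-3536\right) \frac{1}{11857} - - \frac{21641}{4545} = - \frac{3536}{11857} + \frac{21641}{4545} = \frac{240526217}{53890065}$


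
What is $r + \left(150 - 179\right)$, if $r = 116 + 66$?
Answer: $153$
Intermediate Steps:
$r = 182$
$r + \left(150 - 179\right) = 182 + \left(150 - 179\right) = 182 - 29 = 153$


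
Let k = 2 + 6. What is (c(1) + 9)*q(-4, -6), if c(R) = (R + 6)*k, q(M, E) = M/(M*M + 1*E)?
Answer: -26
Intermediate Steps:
k = 8
q(M, E) = M/(E + M²) (q(M, E) = M/(M² + E) = M/(E + M²))
c(R) = 48 + 8*R (c(R) = (R + 6)*8 = (6 + R)*8 = 48 + 8*R)
(c(1) + 9)*q(-4, -6) = ((48 + 8*1) + 9)*(-4/(-6 + (-4)²)) = ((48 + 8) + 9)*(-4/(-6 + 16)) = (56 + 9)*(-4/10) = 65*(-4*⅒) = 65*(-⅖) = -26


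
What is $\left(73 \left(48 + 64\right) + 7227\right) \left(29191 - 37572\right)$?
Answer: $-129092543$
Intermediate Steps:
$\left(73 \left(48 + 64\right) + 7227\right) \left(29191 - 37572\right) = \left(73 \cdot 112 + 7227\right) \left(-8381\right) = \left(8176 + 7227\right) \left(-8381\right) = 15403 \left(-8381\right) = -129092543$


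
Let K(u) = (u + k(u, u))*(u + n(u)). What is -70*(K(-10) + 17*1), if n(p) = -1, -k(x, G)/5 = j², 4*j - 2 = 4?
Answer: -35105/2 ≈ -17553.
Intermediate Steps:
j = 3/2 (j = ½ + (¼)*4 = ½ + 1 = 3/2 ≈ 1.5000)
k(x, G) = -45/4 (k(x, G) = -5*(3/2)² = -5*9/4 = -45/4)
K(u) = (-1 + u)*(-45/4 + u) (K(u) = (u - 45/4)*(u - 1) = (-45/4 + u)*(-1 + u) = (-1 + u)*(-45/4 + u))
-70*(K(-10) + 17*1) = -70*((45/4 + (-10)² - 49/4*(-10)) + 17*1) = -70*((45/4 + 100 + 245/2) + 17) = -70*(935/4 + 17) = -70*1003/4 = -35105/2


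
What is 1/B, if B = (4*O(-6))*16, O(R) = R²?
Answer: 1/2304 ≈ 0.00043403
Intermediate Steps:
B = 2304 (B = (4*(-6)²)*16 = (4*36)*16 = 144*16 = 2304)
1/B = 1/2304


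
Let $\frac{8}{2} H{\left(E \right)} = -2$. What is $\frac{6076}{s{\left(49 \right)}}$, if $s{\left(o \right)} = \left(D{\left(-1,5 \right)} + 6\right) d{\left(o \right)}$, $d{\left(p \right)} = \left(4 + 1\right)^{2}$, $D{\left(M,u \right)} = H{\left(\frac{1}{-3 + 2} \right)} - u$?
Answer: $\frac{12152}{25} \approx 486.08$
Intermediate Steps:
$H{\left(E \right)} = - \frac{1}{2}$ ($H{\left(E \right)} = \frac{1}{4} \left(-2\right) = - \frac{1}{2}$)
$D{\left(M,u \right)} = - \frac{1}{2} - u$
$d{\left(p \right)} = 25$ ($d{\left(p \right)} = 5^{2} = 25$)
$s{\left(o \right)} = \frac{25}{2}$ ($s{\left(o \right)} = \left(\left(- \frac{1}{2} - 5\right) + 6\right) 25 = \left(- \frac{11}{2} + 6\right) 25 = \frac{1}{2} \cdot 25 = \frac{25}{2}$)
$\frac{6076}{s{\left(49 \right)}} = \frac{6076}{\frac{25}{2}} = 6076 \cdot \frac{2}{25} = \frac{12152}{25}$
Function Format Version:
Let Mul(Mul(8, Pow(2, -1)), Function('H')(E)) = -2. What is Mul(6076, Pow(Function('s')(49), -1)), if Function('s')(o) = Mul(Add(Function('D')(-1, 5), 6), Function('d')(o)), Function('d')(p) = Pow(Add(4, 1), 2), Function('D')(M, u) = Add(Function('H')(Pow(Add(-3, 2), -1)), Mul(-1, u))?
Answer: Rational(12152, 25) ≈ 486.08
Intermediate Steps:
Function('H')(E) = Rational(-1, 2) (Function('H')(E) = Mul(Rational(1, 4), -2) = Rational(-1, 2))
Function('D')(M, u) = Add(Rational(-1, 2), Mul(-1, u))
Function('d')(p) = 25 (Function('d')(p) = Pow(5, 2) = 25)
Function('s')(o) = Rational(25, 2) (Function('s')(o) = Mul(Add(Add(Rational(-1, 2), Mul(-1, 5)), 6), 25) = Mul(Add(Add(Rational(-1, 2), -5), 6), 25) = Mul(Add(Rational(-11, 2), 6), 25) = Mul(Rational(1, 2), 25) = Rational(25, 2))
Mul(6076, Pow(Function('s')(49), -1)) = Mul(6076, Pow(Rational(25, 2), -1)) = Mul(6076, Rational(2, 25)) = Rational(12152, 25)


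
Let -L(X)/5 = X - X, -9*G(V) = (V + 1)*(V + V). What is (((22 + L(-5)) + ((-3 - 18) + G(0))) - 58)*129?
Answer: -7353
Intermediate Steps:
G(V) = -2*V*(1 + V)/9 (G(V) = -(V + 1)*(V + V)/9 = -(1 + V)*2*V/9 = -2*V*(1 + V)/9)
L(X) = 0 (L(X) = -5*(X - X) = -5*0 = 0)
(((22 + L(-5)) + ((-3 - 18) + G(0))) - 58)*129 = (((22 + 0) + ((-3 - 18) - 2/9*0*(1 + 0))) - 58)*129 = ((22 + (-21 - 2/9*0*1)) - 58)*129 = ((22 + (-21 + 0)) - 58)*129 = ((22 - 21) - 58)*129 = (1 - 58)*129 = -57*129 = -7353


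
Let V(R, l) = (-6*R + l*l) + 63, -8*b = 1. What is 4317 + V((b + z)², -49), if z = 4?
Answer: 214109/32 ≈ 6690.9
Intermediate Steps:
b = -⅛ (b = -⅛*1 = -⅛ ≈ -0.12500)
V(R, l) = 63 + l² - 6*R (V(R, l) = (-6*R + l²) + 63 = (l² - 6*R) + 63 = 63 + l² - 6*R)
4317 + V((b + z)², -49) = 4317 + (63 + (-49)² - 6*(-⅛ + 4)²) = 4317 + (63 + 2401 - 6*(31/8)²) = 4317 + (63 + 2401 - 6*961/64) = 4317 + (63 + 2401 - 2883/32) = 4317 + 75965/32 = 214109/32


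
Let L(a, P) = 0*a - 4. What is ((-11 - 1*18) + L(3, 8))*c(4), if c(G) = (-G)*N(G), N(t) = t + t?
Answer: 1056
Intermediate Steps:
N(t) = 2*t
c(G) = -2*G² (c(G) = (-G)*(2*G) = -2*G²)
L(a, P) = -4 (L(a, P) = 0 - 4 = -4)
((-11 - 1*18) + L(3, 8))*c(4) = ((-11 - 1*18) - 4)*(-2*4²) = ((-11 - 18) - 4)*(-2*16) = (-29 - 4)*(-32) = -33*(-32) = 1056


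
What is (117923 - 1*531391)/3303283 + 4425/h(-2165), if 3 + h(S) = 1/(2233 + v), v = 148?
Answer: -34806094930231/23592047186 ≈ -1475.3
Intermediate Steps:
h(S) = -7142/2381 (h(S) = -3 + 1/(2233 + 148) = -3 + 1/2381 = -7142/2381)
(117923 - 1*531391)/3303283 + 4425/h(-2165) = (117923 - 1*531391)/3303283 + 4425/(-7142/2381) = (117923 - 531391)*(1/3303283) + 4425*(-2381/7142) = -413468*1/3303283 - 10535925/7142 = -413468/3303283 - 10535925/7142 = -34806094930231/23592047186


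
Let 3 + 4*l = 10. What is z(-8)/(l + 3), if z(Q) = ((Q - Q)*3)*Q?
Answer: 0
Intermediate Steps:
l = 7/4 (l = -¾ + (¼)*10 = -¾ + 5/2 = 7/4 ≈ 1.7500)
z(Q) = 0 (z(Q) = (0*3)*Q = 0*Q = 0)
z(-8)/(l + 3) = 0/(7/4 + 3) = 0/(19/4) = (4/19)*0 = 0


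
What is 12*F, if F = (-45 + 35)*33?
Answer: -3960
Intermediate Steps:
F = -330 (F = -10*33 = -330)
12*F = 12*(-330) = -3960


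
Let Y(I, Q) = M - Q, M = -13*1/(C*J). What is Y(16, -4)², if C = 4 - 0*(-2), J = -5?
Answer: 8649/400 ≈ 21.622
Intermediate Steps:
C = 4 (C = 4 - 1*0 = 4 + 0 = 4)
M = 13/20 (M = -13/((-5*4)) = -13/(-20) = -13*(-1/20) = 13/20 ≈ 0.65000)
Y(I, Q) = 13/20 - Q
Y(16, -4)² = (13/20 - 1*(-4))² = (13/20 + 4)² = (93/20)² = 8649/400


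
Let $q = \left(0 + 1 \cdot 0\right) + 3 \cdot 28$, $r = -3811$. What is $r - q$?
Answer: $-3895$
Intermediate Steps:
$q = 84$ ($q = \left(0 + 0\right) + 84 = 0 + 84 = 84$)
$r - q = -3811 - 84 = -3895$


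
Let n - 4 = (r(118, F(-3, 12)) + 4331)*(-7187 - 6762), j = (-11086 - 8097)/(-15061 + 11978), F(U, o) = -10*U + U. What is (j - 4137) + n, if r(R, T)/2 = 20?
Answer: -187986559413/3083 ≈ -6.0975e+7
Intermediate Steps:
F(U, o) = -9*U
j = 19183/3083 (j = -19183/(-3083) = -19183*(-1/3083) = 19183/3083 ≈ 6.2222)
r(R, T) = 40 (r(R, T) = 2*20 = 40)
n = -60971075 (n = 4 + (40 + 4331)*(-7187 - 6762) = 4 + 4371*(-13949) = 4 - 60971079 = -60971075)
(j - 4137) + n = (19183/3083 - 4137) - 60971075 = -12735188/3083 - 60971075 = -187986559413/3083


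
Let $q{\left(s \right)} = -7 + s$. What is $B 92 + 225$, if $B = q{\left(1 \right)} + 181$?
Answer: $16325$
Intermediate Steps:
$B = 175$ ($B = \left(-7 + 1\right) + 181 = -6 + 181 = 175$)
$B 92 + 225 = 175 \cdot 92 + 225 = 16100 + 225 = 16325$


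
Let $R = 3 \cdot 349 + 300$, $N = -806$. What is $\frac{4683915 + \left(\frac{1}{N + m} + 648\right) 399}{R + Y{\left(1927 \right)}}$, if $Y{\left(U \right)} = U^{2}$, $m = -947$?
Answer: $\frac{2166036063}{1627956757} \approx 1.3305$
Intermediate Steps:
$R = 1347$ ($R = 1047 + 300 = 1347$)
$\frac{4683915 + \left(\frac{1}{N + m} + 648\right) 399}{R + Y{\left(1927 \right)}} = \frac{4683915 + \left(\frac{1}{-806 - 947} + 648\right) 399}{1347 + 1927^{2}} = \frac{4683915 + \left(\frac{1}{-1753} + 648\right) 399}{1347 + 3713329} = \frac{4683915 + \left(- \frac{1}{1753} + 648\right) 399}{3714676} = \left(4683915 + \frac{1135943}{1753} \cdot 399\right) \frac{1}{3714676} = \left(4683915 + \frac{453241257}{1753}\right) \frac{1}{3714676} = \frac{8664144252}{1753} \cdot \frac{1}{3714676} = \frac{2166036063}{1627956757}$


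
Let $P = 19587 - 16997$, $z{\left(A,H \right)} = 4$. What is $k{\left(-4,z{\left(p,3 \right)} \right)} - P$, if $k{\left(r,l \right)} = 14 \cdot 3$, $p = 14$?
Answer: $-2548$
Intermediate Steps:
$k{\left(r,l \right)} = 42$
$P = 2590$ ($P = 19587 - 16997 = 2590$)
$k{\left(-4,z{\left(p,3 \right)} \right)} - P = 42 - 2590 = -2548$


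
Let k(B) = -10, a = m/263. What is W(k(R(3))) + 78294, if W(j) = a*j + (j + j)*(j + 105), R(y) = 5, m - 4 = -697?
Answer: 20098552/263 ≈ 76420.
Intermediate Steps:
m = -693 (m = 4 - 697 = -693)
a = -693/263 ≈ -2.6350
W(j) = -693*j/263 + 2*j*(105 + j) (W(j) = -693*j/263 + (j + j)*(j + 105) = -693*j/263 + (2*j)*(105 + j) = -693*j/263 + 2*j*(105 + j))
W(k(R(3))) + 78294 = (1/263)*(-10)*(54537 + 526*(-10)) + 78294 = (1/263)*(-10)*(54537 - 5260) + 78294 = (1/263)*(-10)*49277 + 78294 = -492770/263 + 78294 = 20098552/263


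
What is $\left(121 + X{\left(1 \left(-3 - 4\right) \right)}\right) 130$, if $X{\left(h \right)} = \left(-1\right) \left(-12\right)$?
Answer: $17290$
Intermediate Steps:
$X{\left(h \right)} = 12$
$\left(121 + X{\left(1 \left(-3 - 4\right) \right)}\right) 130 = \left(121 + 12\right) 130 = 133 \cdot 130 = 17290$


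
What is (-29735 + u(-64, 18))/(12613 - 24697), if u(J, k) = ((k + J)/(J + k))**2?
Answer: 14867/6042 ≈ 2.4606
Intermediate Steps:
u(J, k) = 1 (u(J, k) = ((J + k)/(J + k))**2 = 1**2 = 1)
(-29735 + u(-64, 18))/(12613 - 24697) = (-29735 + 1)/(12613 - 24697) = -29734/(-12084) = -29734*(-1/12084) = 14867/6042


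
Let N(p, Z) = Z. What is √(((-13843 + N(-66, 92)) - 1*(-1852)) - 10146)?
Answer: I*√22045 ≈ 148.48*I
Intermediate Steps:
√(((-13843 + N(-66, 92)) - 1*(-1852)) - 10146) = √(((-13843 + 92) - 1*(-1852)) - 10146) = √((-13751 + 1852) - 10146) = √(-11899 - 10146) = √(-22045) = I*√22045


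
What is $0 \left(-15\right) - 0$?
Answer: $0$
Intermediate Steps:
$0 \left(-15\right) - 0 = 0 + 0 = 0$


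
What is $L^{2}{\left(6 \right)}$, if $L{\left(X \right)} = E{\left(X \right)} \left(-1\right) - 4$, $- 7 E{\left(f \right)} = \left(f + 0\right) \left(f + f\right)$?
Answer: $\frac{1936}{49} \approx 39.51$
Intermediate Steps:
$E{\left(f \right)} = - \frac{2 f^{2}}{7}$ ($E{\left(f \right)} = - \frac{\left(f + 0\right) \left(f + f\right)}{7} = - \frac{f 2 f}{7} = - \frac{2 f^{2}}{7}$)
$L{\left(X \right)} = -4 + \frac{2 X^{2}}{7}$ ($L{\left(X \right)} = - \frac{2 X^{2}}{7} \left(-1\right) - 4 = \frac{2 X^{2}}{7} - 4 = -4 + \frac{2 X^{2}}{7}$)
$L^{2}{\left(6 \right)} = \left(-4 + \frac{2 \cdot 6^{2}}{7}\right)^{2} = \left(-4 + \frac{2}{7} \cdot 36\right)^{2} = \left(-4 + \frac{72}{7}\right)^{2} = \left(\frac{44}{7}\right)^{2} = \frac{1936}{49}$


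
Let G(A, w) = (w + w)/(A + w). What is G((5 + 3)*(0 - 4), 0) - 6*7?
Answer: -42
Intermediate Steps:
G(A, w) = 2*w/(A + w) (G(A, w) = (2*w)/(A + w) = 2*w/(A + w))
G((5 + 3)*(0 - 4), 0) - 6*7 = 2*0/((5 + 3)*(0 - 4) + 0) - 6*7 = 2*0/(8*(-4) + 0) - 42 = 2*0/(-32 + 0) - 42 = 2*0/(-32) - 42 = 2*0*(-1/32) - 42 = 0 - 42 = -42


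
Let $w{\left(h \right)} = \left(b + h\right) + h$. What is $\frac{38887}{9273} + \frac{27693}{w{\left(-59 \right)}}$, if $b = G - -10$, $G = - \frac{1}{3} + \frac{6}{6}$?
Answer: $- \frac{757869953}{2985906} \approx -253.82$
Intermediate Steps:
$G = \frac{2}{3}$ ($G = \left(-1\right) \frac{1}{3} + 6 \cdot \frac{1}{6} = - \frac{1}{3} + 1 = \frac{2}{3} \approx 0.66667$)
$b = \frac{32}{3}$ ($b = \frac{2}{3} - -10 = \frac{2}{3} + 10 = \frac{32}{3} \approx 10.667$)
$w{\left(h \right)} = \frac{32}{3} + 2 h$ ($w{\left(h \right)} = \left(\frac{32}{3} + h\right) + h = \frac{32}{3} + 2 h$)
$\frac{38887}{9273} + \frac{27693}{w{\left(-59 \right)}} = \frac{38887}{9273} + \frac{27693}{\frac{32}{3} + 2 \left(-59\right)} = 38887 \cdot \frac{1}{9273} + \frac{27693}{\frac{32}{3} - 118} = \frac{38887}{9273} + \frac{27693}{- \frac{322}{3}} = \frac{38887}{9273} + 27693 \left(- \frac{3}{322}\right) = \frac{38887}{9273} - \frac{83079}{322} = - \frac{757869953}{2985906}$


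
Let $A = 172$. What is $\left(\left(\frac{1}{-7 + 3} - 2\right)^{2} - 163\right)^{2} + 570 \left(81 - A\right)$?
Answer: $- \frac{6892991}{256} \approx -26926.0$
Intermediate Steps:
$\left(\left(\frac{1}{-7 + 3} - 2\right)^{2} - 163\right)^{2} + 570 \left(81 - A\right) = \left(\left(\frac{1}{-7 + 3} - 2\right)^{2} - 163\right)^{2} + 570 \left(81 - 172\right) = \left(\left(\frac{1}{-4} - 2\right)^{2} - 163\right)^{2} + 570 \left(81 - 172\right) = \left(\left(- \frac{1}{4} - 2\right)^{2} - 163\right)^{2} + 570 \left(-91\right) = \left(\left(- \frac{9}{4}\right)^{2} - 163\right)^{2} - 51870 = \left(\frac{81}{16} - 163\right)^{2} - 51870 = \left(- \frac{2527}{16}\right)^{2} - 51870 = \frac{6385729}{256} - 51870 = - \frac{6892991}{256}$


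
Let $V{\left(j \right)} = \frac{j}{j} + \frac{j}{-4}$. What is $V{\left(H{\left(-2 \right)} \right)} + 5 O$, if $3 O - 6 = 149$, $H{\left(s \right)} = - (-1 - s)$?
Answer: $\frac{3115}{12} \approx 259.58$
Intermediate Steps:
$H{\left(s \right)} = 1 + s$
$O = \frac{155}{3}$ ($O = 2 + \frac{1}{3} \cdot 149 = 2 + \frac{149}{3} = \frac{155}{3} \approx 51.667$)
$V{\left(j \right)} = 1 - \frac{j}{4}$ ($V{\left(j \right)} = 1 + j \left(- \frac{1}{4}\right) = 1 - \frac{j}{4}$)
$V{\left(H{\left(-2 \right)} \right)} + 5 O = \left(1 - \frac{1 - 2}{4}\right) + 5 \cdot \frac{155}{3} = \left(1 - - \frac{1}{4}\right) + \frac{775}{3} = \left(1 + \frac{1}{4}\right) + \frac{775}{3} = \frac{5}{4} + \frac{775}{3} = \frac{3115}{12}$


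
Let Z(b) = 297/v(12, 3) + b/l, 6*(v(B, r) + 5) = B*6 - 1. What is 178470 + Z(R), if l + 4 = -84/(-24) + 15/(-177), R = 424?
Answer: 502963276/2829 ≈ 1.7779e+5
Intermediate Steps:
v(B, r) = -31/6 + B (v(B, r) = -5 + (B*6 - 1)/6 = -5 + (6*B - 1)/6 = -5 + (-1 + 6*B)/6 = -5 + (-⅙ + B) = -31/6 + B)
l = -69/118 (l = -4 + (-84/(-24) + 15/(-177)) = -4 + (-84*(-1/24) + 15*(-1/177)) = -4 + (7/2 - 5/59) = -4 + 403/118 = -69/118 ≈ -0.58475)
Z(b) = 1782/41 - 118*b/69 (Z(b) = 297/(-31/6 + 12) + b/(-69/118) = 297/(41/6) + b*(-118/69) = 297*(6/41) - 118*b/69 = 1782/41 - 118*b/69)
178470 + Z(R) = 178470 + (1782/41 - 118/69*424) = 178470 + (1782/41 - 50032/69) = 178470 - 1928354/2829 = 502963276/2829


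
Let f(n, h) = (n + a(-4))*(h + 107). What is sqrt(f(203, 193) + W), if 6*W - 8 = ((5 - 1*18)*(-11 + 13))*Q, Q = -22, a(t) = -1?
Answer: sqrt(546270)/3 ≈ 246.37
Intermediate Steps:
f(n, h) = (-1 + n)*(107 + h) (f(n, h) = (n - 1)*(h + 107) = (-1 + n)*(107 + h))
W = 290/3 (W = 4/3 + (((5 - 1*18)*(-11 + 13))*(-22))/6 = 4/3 + (((5 - 18)*2)*(-22))/6 = 4/3 + (-13*2*(-22))/6 = 4/3 + (-26*(-22))/6 = 4/3 + (1/6)*572 = 4/3 + 286/3 = 290/3 ≈ 96.667)
sqrt(f(203, 193) + W) = sqrt((-107 - 1*193 + 107*203 + 193*203) + 290/3) = sqrt((-107 - 193 + 21721 + 39179) + 290/3) = sqrt(60600 + 290/3) = sqrt(182090/3) = sqrt(546270)/3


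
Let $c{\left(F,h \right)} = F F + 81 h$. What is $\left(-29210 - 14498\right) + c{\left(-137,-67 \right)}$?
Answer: $-30366$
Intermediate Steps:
$c{\left(F,h \right)} = F^{2} + 81 h$
$\left(-29210 - 14498\right) + c{\left(-137,-67 \right)} = \left(-29210 - 14498\right) + \left(\left(-137\right)^{2} + 81 \left(-67\right)\right) = -43708 + \left(18769 - 5427\right) = -43708 + 13342 = -30366$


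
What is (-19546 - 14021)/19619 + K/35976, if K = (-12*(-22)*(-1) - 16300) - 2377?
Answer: -1579209871/705813144 ≈ -2.2374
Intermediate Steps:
K = -18941 (K = (264*(-1) - 16300) - 2377 = (-264 - 16300) - 2377 = -16564 - 2377 = -18941)
(-19546 - 14021)/19619 + K/35976 = (-19546 - 14021)/19619 - 18941/35976 = -33567*1/19619 - 18941*1/35976 = -33567/19619 - 18941/35976 = -1579209871/705813144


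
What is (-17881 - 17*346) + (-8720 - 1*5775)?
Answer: -38258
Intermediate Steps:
(-17881 - 17*346) + (-8720 - 1*5775) = (-17881 - 5882) + (-8720 - 5775) = -23763 - 14495 = -38258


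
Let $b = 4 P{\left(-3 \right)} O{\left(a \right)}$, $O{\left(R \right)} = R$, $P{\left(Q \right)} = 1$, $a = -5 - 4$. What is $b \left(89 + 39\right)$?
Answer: $-4608$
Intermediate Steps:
$a = -9$ ($a = -5 - 4 = -9$)
$b = -36$ ($b = 4 \cdot 1 \left(-9\right) = 4 \left(-9\right) = -36$)
$b \left(89 + 39\right) = - 36 \left(89 + 39\right) = \left(-36\right) 128 = -4608$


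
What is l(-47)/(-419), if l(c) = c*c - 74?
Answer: -2135/419 ≈ -5.0955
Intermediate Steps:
l(c) = -74 + c² (l(c) = c² - 74 = -74 + c²)
l(-47)/(-419) = (-74 + (-47)²)/(-419) = (-74 + 2209)*(-1/419) = 2135*(-1/419) = -2135/419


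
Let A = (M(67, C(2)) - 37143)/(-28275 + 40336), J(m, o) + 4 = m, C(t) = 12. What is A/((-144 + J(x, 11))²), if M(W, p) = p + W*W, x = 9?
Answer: -32642/233030581 ≈ -0.00014008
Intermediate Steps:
M(W, p) = p + W²
J(m, o) = -4 + m
A = -32642/12061 (A = ((12 + 67²) - 37143)/(-28275 + 40336) = ((12 + 4489) - 37143)/12061 = (4501 - 37143)*(1/12061) = -32642*1/12061 = -32642/12061 ≈ -2.7064)
A/((-144 + J(x, 11))²) = -32642/(12061*(-144 + (-4 + 9))²) = -32642/(12061*(-144 + 5)²) = -32642/(12061*((-139)²)) = -32642/12061/19321 = -32642/12061*1/19321 = -32642/233030581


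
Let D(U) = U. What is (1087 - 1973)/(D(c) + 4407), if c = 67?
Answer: -443/2237 ≈ -0.19803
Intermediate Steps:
(1087 - 1973)/(D(c) + 4407) = (1087 - 1973)/(67 + 4407) = -886/4474 = -886*1/4474 = -443/2237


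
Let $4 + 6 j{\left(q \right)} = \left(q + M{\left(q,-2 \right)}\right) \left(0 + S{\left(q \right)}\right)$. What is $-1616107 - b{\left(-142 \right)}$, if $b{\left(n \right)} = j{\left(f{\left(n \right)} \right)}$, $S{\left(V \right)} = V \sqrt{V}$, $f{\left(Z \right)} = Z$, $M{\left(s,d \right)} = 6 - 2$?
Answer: $- \frac{4848319}{3} - 3266 i \sqrt{142} \approx -1.6161 \cdot 10^{6} - 38919.0 i$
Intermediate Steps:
$M{\left(s,d \right)} = 4$
$S{\left(V \right)} = V^{\frac{3}{2}}$
$j{\left(q \right)} = - \frac{2}{3} + \frac{q^{\frac{3}{2}} \left(4 + q\right)}{6}$ ($j{\left(q \right)} = - \frac{2}{3} + \frac{\left(q + 4\right) \left(0 + q^{\frac{3}{2}}\right)}{6} = - \frac{2}{3} + \frac{\left(4 + q\right) q^{\frac{3}{2}}}{6} = - \frac{2}{3} + \frac{q^{\frac{3}{2}} \left(4 + q\right)}{6}$)
$b{\left(n \right)} = - \frac{2}{3} + \frac{n^{\frac{5}{2}}}{6} + \frac{2 n^{\frac{3}{2}}}{3}$
$-1616107 - b{\left(-142 \right)} = -1616107 - \left(- \frac{2}{3} + \frac{\left(-142\right)^{\frac{5}{2}}}{6} + \frac{2 \left(-142\right)^{\frac{3}{2}}}{3}\right) = -1616107 - \left(- \frac{2}{3} + \frac{20164 i \sqrt{142}}{6} + \frac{2 \left(- 142 i \sqrt{142}\right)}{3}\right) = -1616107 - \left(- \frac{2}{3} + \frac{10082 i \sqrt{142}}{3} - \frac{284 i \sqrt{142}}{3}\right) = -1616107 - \left(- \frac{2}{3} + 3266 i \sqrt{142}\right) = -1616107 + \left(\frac{2}{3} - 3266 i \sqrt{142}\right) = - \frac{4848319}{3} - 3266 i \sqrt{142}$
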